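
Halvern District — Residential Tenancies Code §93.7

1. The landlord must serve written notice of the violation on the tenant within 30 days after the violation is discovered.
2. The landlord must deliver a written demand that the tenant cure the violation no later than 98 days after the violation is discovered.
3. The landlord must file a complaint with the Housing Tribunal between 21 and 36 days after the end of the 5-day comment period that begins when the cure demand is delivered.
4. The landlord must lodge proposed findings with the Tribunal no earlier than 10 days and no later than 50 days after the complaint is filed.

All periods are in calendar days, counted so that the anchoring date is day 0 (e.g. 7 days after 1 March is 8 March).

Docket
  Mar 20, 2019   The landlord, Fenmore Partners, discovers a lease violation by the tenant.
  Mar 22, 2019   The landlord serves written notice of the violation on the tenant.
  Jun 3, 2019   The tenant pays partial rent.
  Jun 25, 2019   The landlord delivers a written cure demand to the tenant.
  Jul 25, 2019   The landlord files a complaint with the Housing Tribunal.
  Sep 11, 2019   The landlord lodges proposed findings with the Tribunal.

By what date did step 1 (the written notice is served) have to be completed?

Apr 19, 2019

Step 1 runs from Mar 20, 2019, when the violation is discovered. 30 days after Mar 20, 2019 is Apr 19, 2019.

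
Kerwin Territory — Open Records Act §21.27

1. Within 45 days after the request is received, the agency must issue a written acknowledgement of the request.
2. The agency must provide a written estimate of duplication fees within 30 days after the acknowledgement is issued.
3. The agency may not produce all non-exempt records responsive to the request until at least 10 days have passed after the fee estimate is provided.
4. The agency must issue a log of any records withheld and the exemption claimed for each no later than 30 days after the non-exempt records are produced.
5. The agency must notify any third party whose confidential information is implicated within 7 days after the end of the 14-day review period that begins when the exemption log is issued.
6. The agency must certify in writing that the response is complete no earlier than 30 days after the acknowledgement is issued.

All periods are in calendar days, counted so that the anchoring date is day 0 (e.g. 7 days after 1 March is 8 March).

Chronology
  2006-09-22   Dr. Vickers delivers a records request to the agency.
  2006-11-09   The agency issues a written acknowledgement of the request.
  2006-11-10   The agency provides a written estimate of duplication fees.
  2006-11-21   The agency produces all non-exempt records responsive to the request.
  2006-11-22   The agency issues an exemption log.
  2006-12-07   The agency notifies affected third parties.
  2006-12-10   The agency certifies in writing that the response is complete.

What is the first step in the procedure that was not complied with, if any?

Step 1: 45 days after 2006-09-22 (when the request is received) is 2006-11-06; 2006-11-09 misses that deadline by 3 days.
The analysis stops there.

Step 1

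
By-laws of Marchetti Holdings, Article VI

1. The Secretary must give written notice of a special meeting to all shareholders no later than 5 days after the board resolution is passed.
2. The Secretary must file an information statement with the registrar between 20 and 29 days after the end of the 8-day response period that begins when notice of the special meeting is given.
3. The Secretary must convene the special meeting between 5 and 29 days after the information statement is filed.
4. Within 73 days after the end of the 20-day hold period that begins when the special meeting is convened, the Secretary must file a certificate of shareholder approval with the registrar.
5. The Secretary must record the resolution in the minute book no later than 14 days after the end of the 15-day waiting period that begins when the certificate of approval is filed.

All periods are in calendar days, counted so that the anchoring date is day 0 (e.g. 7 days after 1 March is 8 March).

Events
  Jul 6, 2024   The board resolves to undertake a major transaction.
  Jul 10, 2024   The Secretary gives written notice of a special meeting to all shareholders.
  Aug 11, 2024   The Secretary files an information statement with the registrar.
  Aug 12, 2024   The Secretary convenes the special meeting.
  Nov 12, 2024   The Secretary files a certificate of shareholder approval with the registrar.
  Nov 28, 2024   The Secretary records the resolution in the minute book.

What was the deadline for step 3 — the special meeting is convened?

Sep 9, 2024

Step 3 runs from Aug 11, 2024, when the information statement is filed. The window is 5–29 days after Aug 11, 2024; it closes on Sep 9, 2024.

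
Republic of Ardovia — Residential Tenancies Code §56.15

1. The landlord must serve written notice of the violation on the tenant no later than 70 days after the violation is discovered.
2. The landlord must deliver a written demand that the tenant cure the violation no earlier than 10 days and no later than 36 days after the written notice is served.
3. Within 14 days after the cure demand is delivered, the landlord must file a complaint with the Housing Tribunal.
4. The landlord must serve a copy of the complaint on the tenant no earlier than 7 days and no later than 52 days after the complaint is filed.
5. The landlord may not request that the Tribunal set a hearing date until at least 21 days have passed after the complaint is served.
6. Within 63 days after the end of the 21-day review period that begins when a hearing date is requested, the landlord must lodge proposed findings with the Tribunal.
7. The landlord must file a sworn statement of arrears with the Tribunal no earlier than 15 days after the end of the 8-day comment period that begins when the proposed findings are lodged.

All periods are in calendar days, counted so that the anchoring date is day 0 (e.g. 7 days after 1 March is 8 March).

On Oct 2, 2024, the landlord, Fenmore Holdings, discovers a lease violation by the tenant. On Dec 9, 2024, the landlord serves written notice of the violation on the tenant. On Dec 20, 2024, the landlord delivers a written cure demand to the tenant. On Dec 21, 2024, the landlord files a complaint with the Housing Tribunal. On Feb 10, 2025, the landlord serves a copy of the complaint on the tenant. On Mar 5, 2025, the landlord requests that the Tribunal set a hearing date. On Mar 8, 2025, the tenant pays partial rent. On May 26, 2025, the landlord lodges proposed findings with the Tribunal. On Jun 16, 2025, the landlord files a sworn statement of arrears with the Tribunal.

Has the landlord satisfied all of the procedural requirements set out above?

Step 1 — counting 70 days from Oct 2, 2024 (when the violation is discovered) gives a deadline of Dec 11, 2024; done Dec 9, 2024 — timely.
Step 2 — 10 and 36 days from Dec 9, 2024 (when the written notice is served) are Dec 19, 2024 and Jan 14, 2025 respectively; done Dec 20, 2024, which is between those dates.
Step 3 — counting 14 days from Dec 20, 2024 (when the cure demand is delivered) gives a deadline of Jan 3, 2025; Dec 21, 2024 is within that limit.
Step 4 — 7 and 52 days from Dec 21, 2024 (when the complaint is filed) are Dec 28, 2024 and Feb 11, 2025 respectively; done Feb 10, 2025 — within the window.
Step 5 — must wait 21 days from Feb 10, 2025 (when the complaint is served), so not before Mar 3, 2025; Mar 5, 2025 is on or after that date.
Step 6 — counting 63 days from Mar 26, 2025 (end of the 21-day review period, which began when a hearing date is requested on Mar 5, 2025) gives a deadline of May 28, 2025; completed May 26, 2025, before the deadline.
Step 7 — must wait 15 days from Jun 3, 2025 (end of the 8-day comment period, which began when the proposed findings are lodged on May 26, 2025), so not before Jun 18, 2025; acted on Jun 16, 2025, 2 days prematurely.

No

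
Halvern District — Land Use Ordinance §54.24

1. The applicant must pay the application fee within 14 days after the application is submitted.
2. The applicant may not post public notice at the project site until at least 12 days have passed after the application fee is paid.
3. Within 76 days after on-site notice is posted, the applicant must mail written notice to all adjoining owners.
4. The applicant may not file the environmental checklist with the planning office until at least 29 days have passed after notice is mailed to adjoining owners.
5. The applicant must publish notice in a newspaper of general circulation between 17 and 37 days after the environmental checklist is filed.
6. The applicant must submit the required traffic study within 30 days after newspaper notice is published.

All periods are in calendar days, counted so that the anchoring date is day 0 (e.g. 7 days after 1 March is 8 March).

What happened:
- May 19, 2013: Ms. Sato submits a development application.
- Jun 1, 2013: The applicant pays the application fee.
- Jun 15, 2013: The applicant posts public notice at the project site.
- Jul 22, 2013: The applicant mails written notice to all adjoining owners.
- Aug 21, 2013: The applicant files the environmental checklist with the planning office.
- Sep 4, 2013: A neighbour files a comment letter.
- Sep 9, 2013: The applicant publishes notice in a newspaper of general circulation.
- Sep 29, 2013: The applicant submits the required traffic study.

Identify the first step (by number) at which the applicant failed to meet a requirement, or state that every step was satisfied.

Step 1: 14 days after May 19, 2013 (when the application is submitted) is Jun 2, 2013; Jun 1, 2013 is within that limit.
Step 2: the earliest permitted date is 12 days after Jun 1, 2013 (when the application fee is paid), i.e. Jun 13, 2013; Jun 15, 2013 is on or after that date.
Step 3: 76 days after Jun 15, 2013 (when on-site notice is posted) is Aug 30, 2013; Jul 22, 2013 is within that limit.
Step 4: the earliest permitted date is 29 days after Jul 22, 2013 (when notice is mailed to adjoining owners), i.e. Aug 20, 2013; done Aug 21, 2013, after the minimum wait.
Step 5: the window is 17–37 days after Aug 21, 2013 (when the environmental checklist is filed), so Sep 7, 2013 through Sep 27, 2013; done Sep 9, 2013, which is between those dates.
Step 6: 30 days after Sep 9, 2013 (when newspaper notice is published) is Oct 9, 2013; done Sep 29, 2013 — timely.

None — every step was satisfied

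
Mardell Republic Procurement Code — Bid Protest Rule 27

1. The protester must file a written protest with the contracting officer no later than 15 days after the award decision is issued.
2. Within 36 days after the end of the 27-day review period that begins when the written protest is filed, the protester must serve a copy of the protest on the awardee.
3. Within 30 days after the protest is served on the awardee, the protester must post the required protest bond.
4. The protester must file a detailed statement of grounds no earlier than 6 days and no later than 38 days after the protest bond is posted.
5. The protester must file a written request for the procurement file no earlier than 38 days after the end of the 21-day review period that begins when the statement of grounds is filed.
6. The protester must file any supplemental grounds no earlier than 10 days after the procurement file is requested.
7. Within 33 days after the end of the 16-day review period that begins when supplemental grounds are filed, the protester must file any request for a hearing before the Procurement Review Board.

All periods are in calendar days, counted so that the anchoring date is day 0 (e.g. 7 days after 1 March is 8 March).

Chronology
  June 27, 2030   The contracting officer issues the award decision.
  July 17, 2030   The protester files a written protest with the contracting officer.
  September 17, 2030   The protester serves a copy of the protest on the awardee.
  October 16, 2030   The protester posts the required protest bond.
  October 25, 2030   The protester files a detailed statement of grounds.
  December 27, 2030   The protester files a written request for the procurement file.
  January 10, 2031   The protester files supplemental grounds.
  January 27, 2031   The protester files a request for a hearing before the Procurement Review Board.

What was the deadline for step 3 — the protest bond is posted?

October 17, 2030

Step 3 runs from September 17, 2030, when the protest is served on the awardee. 30 days after September 17, 2030 is October 17, 2030.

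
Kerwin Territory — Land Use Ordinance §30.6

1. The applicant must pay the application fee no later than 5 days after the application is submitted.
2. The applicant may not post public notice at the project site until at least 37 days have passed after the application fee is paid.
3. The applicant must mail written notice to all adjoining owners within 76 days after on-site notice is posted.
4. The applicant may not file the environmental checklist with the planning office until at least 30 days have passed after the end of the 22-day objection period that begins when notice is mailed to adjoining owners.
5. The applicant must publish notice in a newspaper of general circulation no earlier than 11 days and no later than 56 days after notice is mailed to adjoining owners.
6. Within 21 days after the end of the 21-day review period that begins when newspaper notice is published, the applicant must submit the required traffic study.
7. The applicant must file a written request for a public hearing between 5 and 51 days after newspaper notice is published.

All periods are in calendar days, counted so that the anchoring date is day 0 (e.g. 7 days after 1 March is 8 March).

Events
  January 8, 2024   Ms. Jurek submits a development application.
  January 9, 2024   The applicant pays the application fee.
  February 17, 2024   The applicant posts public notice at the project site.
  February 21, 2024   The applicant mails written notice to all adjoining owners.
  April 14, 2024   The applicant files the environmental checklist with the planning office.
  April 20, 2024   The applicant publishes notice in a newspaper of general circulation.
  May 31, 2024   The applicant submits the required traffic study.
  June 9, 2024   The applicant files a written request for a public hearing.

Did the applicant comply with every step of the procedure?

No

(1) due by January 8, 2024 + 5 days = January 13, 2024; January 9, 2024 is within that limit.
(2) permitted from January 9, 2024 + 37 days = February 15, 2024 onward; done February 17, 2024 — permitted.
(3) due by February 17, 2024 + 76 days = May 3, 2024; done February 21, 2024 — timely.
(4) permitted from March 14, 2024 + 30 days = April 13, 2024 onward; done April 14, 2024 — permitted.
(5) the permitted window runs from February 21, 2024 + 11 = March 3, 2024 to February 21, 2024 + 56 = April 17, 2024; April 20, 2024 is 3 days past the end of the window.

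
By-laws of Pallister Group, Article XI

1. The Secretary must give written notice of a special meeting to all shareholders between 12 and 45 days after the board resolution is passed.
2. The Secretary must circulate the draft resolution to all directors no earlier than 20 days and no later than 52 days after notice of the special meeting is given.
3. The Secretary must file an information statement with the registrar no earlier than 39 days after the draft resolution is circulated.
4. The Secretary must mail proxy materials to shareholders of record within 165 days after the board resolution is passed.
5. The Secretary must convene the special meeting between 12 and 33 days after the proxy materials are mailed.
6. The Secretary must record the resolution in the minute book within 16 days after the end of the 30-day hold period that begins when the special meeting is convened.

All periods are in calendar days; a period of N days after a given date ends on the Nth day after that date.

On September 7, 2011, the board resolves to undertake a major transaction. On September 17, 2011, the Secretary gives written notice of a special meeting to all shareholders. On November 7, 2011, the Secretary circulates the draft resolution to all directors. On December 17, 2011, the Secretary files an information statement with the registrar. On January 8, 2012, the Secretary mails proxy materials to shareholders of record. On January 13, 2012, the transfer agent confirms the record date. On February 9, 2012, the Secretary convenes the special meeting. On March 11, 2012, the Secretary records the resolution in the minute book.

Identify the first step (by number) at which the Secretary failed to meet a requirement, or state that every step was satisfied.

Step 1

Step 1 — 12 and 45 days from September 7, 2011 (when the board resolution is passed) are September 19, 2011 and October 22, 2011 respectively; September 17, 2011 is 2 days too early.
No need to go further; step 1 was not satisfied.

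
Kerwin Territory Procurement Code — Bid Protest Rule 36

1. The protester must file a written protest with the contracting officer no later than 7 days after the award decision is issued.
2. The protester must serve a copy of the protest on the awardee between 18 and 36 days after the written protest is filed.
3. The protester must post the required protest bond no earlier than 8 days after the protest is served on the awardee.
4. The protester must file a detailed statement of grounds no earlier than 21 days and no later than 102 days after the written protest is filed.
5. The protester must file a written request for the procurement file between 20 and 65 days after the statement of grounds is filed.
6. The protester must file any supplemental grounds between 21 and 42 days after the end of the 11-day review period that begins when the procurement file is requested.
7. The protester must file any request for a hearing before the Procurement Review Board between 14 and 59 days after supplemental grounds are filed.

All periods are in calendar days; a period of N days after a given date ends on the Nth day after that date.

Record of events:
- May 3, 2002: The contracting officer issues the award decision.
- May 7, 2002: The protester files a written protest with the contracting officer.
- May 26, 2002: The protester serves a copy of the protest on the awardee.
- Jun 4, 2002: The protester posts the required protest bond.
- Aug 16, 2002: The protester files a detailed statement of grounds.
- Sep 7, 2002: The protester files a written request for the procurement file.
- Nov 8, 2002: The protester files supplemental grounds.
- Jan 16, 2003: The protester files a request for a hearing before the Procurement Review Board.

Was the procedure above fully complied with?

No

(1) due by May 3, 2002 + 7 days = May 10, 2002; May 7, 2002 is within that limit.
(2) the permitted window runs from May 7, 2002 + 18 = May 25, 2002 to May 7, 2002 + 36 = Jun 12, 2002; May 26, 2002 falls inside that range.
(3) permitted from May 26, 2002 + 8 days = Jun 3, 2002 onward; Jun 4, 2002 is on or after that date.
(4) the permitted window runs from May 7, 2002 + 21 = May 28, 2002 to May 7, 2002 + 102 = Aug 17, 2002; done Aug 16, 2002 — within the window.
(5) the permitted window runs from Aug 16, 2002 + 20 = Sep 5, 2002 to Aug 16, 2002 + 65 = Oct 20, 2002; done Sep 7, 2002, which is between those dates.
(6) the permitted window runs from Sep 18, 2002 + 21 = Oct 9, 2002 to Sep 18, 2002 + 42 = Oct 30, 2002; Nov 8, 2002 is 9 days past the end of the window.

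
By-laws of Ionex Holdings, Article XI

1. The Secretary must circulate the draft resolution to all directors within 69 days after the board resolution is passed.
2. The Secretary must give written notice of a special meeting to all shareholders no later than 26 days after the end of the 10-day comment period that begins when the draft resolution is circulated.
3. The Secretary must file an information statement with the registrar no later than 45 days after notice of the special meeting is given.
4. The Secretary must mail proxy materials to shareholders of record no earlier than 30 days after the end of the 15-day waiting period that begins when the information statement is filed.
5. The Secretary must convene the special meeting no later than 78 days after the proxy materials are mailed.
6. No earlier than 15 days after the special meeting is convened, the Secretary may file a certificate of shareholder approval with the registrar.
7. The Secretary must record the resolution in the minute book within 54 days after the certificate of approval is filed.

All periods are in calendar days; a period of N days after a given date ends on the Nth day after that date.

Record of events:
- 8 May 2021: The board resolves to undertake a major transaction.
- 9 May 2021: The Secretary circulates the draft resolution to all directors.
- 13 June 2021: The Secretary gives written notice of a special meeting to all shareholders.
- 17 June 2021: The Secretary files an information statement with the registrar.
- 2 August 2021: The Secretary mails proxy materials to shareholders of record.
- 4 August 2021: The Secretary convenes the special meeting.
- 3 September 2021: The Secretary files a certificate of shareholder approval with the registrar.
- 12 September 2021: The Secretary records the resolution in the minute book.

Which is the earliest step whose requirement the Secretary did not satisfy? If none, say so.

None — every step was satisfied

Step 1: 69 days after 8 May 2021 (when the board resolution is passed) is 16 July 2021; 9 May 2021 is within that limit.
Step 2: 26 days after 19 May 2021 (end of the 10-day comment period, which began when the draft resolution is circulated on 9 May 2021) is 14 June 2021; completed 13 June 2021, before the deadline.
Step 3: 45 days after 13 June 2021 (when notice of the special meeting is given) is 28 July 2021; completed 17 June 2021, before the deadline.
Step 4: the earliest permitted date is 30 days after 2 July 2021 (end of the 15-day waiting period, which began when the information statement is filed on 17 June 2021), i.e. 1 August 2021; done 2 August 2021, after the minimum wait.
Step 5: 78 days after 2 August 2021 (when the proxy materials are mailed) is 19 October 2021; 4 August 2021 is within that limit.
Step 6: the earliest permitted date is 15 days after 4 August 2021 (when the special meeting is convened), i.e. 19 August 2021; done 3 September 2021, after the minimum wait.
Step 7: 54 days after 3 September 2021 (when the certificate of approval is filed) is 27 October 2021; completed 12 September 2021, before the deadline.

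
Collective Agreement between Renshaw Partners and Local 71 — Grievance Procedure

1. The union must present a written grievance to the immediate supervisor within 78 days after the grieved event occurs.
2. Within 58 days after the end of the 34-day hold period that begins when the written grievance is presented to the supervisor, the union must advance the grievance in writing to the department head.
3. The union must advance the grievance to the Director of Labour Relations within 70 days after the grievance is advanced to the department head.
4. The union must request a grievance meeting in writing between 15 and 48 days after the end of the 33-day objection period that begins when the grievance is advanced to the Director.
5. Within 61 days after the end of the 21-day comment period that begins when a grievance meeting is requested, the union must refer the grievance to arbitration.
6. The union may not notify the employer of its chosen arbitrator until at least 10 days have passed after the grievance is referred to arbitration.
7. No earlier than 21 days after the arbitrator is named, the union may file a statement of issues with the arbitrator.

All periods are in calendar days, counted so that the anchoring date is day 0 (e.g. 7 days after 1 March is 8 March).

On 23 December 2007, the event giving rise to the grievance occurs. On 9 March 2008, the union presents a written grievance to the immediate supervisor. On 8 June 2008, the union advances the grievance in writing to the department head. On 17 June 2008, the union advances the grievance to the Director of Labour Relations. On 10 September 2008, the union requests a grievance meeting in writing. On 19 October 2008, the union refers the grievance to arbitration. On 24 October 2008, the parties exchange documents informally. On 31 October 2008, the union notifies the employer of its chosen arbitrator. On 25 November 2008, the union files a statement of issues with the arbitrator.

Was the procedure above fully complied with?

(1) due by 23 December 2007 + 78 days = 10 March 2008; 9 March 2008 is within that limit.
(2) due by 12 April 2008 + 58 days = 9 June 2008; 8 June 2008 is within that limit.
(3) due by 8 June 2008 + 70 days = 17 August 2008; done 17 June 2008 — timely.
(4) the permitted window runs from 20 July 2008 + 15 = 4 August 2008 to 20 July 2008 + 48 = 6 September 2008; 10 September 2008 is 4 days past the end of the window.
No need to go further; step 4 was not satisfied.

No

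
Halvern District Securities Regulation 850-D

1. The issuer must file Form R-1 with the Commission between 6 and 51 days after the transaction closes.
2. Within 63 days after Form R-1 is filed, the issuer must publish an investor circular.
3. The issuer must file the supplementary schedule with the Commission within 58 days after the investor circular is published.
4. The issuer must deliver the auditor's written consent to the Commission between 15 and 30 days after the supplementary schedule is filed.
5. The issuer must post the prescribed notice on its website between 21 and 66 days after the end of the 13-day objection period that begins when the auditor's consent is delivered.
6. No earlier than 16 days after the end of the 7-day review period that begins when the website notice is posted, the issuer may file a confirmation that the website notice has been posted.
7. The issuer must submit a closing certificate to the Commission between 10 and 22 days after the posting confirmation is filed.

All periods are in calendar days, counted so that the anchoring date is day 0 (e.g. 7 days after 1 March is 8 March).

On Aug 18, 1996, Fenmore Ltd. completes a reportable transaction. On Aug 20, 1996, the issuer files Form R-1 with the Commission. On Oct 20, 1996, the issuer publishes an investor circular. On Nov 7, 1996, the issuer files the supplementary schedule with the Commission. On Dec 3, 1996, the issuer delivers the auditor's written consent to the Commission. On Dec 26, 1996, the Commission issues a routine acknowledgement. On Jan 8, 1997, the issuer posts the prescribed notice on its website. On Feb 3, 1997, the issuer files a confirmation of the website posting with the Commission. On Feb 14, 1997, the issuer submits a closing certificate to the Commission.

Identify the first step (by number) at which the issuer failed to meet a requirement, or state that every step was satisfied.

Step 1

(1) the permitted window runs from Aug 18, 1996 + 6 = Aug 24, 1996 to Aug 18, 1996 + 51 = Oct 8, 1996; done Aug 20, 1996 — 4 days before the window opened.
The procedure was therefore not followed at step 1.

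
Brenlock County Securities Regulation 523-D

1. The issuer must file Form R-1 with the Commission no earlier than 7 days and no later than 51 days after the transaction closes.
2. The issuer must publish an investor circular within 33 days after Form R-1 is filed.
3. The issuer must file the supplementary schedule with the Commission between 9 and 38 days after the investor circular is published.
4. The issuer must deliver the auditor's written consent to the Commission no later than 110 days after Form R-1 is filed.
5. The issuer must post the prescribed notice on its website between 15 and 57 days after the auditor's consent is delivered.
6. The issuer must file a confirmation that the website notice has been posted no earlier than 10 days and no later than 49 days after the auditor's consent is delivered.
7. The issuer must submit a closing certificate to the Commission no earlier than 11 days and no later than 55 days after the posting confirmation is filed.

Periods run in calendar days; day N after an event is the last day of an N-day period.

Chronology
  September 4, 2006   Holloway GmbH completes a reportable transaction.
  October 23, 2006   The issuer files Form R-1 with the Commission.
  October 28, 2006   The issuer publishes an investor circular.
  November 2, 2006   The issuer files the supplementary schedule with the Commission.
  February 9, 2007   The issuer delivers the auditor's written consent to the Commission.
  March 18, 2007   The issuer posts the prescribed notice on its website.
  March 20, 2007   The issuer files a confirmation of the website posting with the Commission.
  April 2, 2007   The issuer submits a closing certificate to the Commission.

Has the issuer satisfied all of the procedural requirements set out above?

Step 1: the window is 7–51 days after September 4, 2006 (when the transaction closes), so September 11, 2006 through October 25, 2006; done October 23, 2006, which is between those dates.
Step 2: 33 days after October 23, 2006 (when Form R-1 is filed) is November 25, 2006; done October 28, 2006 — timely.
Step 3: the window is 9–38 days after October 28, 2006 (when the investor circular is published), so November 6, 2006 through December 5, 2006; November 2, 2006 is 4 days too early.
That is the first point of non-compliance.

No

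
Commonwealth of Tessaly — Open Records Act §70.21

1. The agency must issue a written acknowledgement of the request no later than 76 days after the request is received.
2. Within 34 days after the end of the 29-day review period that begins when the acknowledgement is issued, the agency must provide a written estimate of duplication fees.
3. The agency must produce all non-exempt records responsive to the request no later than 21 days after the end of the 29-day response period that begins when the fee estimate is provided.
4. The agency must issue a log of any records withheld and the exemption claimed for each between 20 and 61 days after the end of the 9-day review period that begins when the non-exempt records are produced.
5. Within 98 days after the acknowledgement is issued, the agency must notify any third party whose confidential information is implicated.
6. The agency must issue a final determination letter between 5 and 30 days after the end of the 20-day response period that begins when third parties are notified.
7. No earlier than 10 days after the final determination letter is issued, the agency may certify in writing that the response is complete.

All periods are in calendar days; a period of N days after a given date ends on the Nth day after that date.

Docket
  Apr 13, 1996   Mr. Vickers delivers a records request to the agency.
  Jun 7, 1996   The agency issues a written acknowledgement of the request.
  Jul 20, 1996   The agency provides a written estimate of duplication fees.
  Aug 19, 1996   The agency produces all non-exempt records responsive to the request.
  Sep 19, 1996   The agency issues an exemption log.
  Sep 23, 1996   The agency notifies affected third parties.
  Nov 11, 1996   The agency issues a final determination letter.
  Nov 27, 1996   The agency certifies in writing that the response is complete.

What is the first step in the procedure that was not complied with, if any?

Step 1: 76 days after Apr 13, 1996 (when the request is received) is Jun 28, 1996; Jun 7, 1996 is within that limit.
Step 2: 34 days after Jul 6, 1996 (end of the 29-day review period, which began when the acknowledgement is issued on Jun 7, 1996) is Aug 9, 1996; Jul 20, 1996 is within that limit.
Step 3: 21 days after Aug 18, 1996 (end of the 29-day response period, which began when the fee estimate is provided on Jul 20, 1996) is Sep 8, 1996; done Aug 19, 1996 — timely.
Step 4: the window is 20–61 days after Aug 28, 1996 (end of the 9-day review period, which began when the non-exempt records are produced on Aug 19, 1996), so Sep 17, 1996 through Oct 28, 1996; done Sep 19, 1996, which is between those dates.
Step 5: 98 days after Jun 7, 1996 (when the acknowledgement is issued) is Sep 13, 1996; done Sep 23, 1996 — 10 days late.

Step 5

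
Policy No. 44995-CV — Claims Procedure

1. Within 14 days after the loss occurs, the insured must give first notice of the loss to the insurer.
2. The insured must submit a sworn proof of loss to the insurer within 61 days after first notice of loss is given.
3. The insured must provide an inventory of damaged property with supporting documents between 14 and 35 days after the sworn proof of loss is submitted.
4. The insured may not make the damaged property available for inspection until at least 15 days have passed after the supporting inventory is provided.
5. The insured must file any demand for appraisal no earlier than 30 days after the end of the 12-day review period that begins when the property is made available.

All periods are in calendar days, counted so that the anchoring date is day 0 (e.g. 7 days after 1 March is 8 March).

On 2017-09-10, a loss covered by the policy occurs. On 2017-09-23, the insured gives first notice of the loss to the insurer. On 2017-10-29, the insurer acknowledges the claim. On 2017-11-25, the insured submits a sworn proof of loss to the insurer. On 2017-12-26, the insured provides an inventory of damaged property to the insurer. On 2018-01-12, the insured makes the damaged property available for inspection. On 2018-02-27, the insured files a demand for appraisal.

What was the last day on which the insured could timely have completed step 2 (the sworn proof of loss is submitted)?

2017-11-23

Step 2 runs from 2017-09-23, when first notice of loss is given. 61 days after 2017-09-23 is 2017-11-23.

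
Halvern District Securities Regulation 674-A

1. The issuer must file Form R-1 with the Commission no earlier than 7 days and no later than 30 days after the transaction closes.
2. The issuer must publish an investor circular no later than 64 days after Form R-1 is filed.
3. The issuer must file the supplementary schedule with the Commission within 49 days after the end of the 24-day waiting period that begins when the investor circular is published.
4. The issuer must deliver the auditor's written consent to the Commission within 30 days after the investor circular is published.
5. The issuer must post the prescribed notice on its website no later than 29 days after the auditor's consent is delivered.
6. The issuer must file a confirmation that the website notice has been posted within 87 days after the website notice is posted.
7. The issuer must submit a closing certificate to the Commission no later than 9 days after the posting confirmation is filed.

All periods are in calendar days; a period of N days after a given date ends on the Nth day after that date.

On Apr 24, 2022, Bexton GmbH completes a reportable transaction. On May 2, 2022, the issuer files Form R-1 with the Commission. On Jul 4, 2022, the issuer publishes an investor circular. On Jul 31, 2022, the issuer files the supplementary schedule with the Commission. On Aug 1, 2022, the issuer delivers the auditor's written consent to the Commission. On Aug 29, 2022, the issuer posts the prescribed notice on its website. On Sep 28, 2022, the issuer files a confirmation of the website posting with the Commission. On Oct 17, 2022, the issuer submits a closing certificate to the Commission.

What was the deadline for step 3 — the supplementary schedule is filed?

Sep 15, 2022

The investor circular is published on Jul 4, 2022; the 24-day waiting period therefore ends Jul 28, 2022, and step 3 runs from that date. 49 days after Jul 28, 2022 is Sep 15, 2022.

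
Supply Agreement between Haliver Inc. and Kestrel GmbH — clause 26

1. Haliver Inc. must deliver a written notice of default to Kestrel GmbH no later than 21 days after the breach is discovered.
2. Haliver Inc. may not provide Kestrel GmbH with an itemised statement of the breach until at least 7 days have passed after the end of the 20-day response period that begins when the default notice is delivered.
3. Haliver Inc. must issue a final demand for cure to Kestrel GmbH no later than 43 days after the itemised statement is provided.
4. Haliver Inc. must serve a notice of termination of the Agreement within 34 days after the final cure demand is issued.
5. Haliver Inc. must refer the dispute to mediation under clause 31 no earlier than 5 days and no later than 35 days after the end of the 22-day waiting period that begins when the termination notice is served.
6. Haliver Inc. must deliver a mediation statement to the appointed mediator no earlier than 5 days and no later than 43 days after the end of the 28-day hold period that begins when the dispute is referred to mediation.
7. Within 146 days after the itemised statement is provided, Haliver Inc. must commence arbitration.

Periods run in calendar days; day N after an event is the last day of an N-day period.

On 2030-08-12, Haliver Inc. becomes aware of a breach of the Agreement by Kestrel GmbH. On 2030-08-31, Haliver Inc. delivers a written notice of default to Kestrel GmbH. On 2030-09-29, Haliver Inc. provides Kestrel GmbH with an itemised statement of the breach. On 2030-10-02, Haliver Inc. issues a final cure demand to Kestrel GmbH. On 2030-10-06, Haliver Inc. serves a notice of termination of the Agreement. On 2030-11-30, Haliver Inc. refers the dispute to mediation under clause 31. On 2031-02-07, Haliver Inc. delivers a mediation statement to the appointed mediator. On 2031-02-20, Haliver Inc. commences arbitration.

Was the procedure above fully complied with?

Yes

Step 1 — counting 21 days from 2030-08-12 (when the breach is discovered) gives a deadline of 2030-09-02; completed 2030-08-31, before the deadline.
Step 2 — must wait 7 days from 2030-09-20 (end of the 20-day response period, which began when the default notice is delivered on 2030-08-31), so not before 2030-09-27; done 2030-09-29 — permitted.
Step 3 — counting 43 days from 2030-09-29 (when the itemised statement is provided) gives a deadline of 2030-11-11; completed 2030-10-02, before the deadline.
Step 4 — counting 34 days from 2030-10-02 (when the final cure demand is issued) gives a deadline of 2030-11-05; completed 2030-10-06, before the deadline.
Step 5 — 5 and 35 days from 2030-10-28 (end of the 22-day waiting period, which began when the termination notice is served on 2030-10-06) are 2030-11-02 and 2030-12-02 respectively; 2030-11-30 falls inside that range.
Step 6 — 5 and 43 days from 2030-12-28 (end of the 28-day hold period, which began when the dispute is referred to mediation on 2030-11-30) are 2031-01-02 and 2031-02-09 respectively; done 2031-02-07 — within the window.
Step 7 — counting 146 days from 2030-09-29 (when the itemised statement is provided) gives a deadline of 2031-02-22; done 2031-02-20 — timely.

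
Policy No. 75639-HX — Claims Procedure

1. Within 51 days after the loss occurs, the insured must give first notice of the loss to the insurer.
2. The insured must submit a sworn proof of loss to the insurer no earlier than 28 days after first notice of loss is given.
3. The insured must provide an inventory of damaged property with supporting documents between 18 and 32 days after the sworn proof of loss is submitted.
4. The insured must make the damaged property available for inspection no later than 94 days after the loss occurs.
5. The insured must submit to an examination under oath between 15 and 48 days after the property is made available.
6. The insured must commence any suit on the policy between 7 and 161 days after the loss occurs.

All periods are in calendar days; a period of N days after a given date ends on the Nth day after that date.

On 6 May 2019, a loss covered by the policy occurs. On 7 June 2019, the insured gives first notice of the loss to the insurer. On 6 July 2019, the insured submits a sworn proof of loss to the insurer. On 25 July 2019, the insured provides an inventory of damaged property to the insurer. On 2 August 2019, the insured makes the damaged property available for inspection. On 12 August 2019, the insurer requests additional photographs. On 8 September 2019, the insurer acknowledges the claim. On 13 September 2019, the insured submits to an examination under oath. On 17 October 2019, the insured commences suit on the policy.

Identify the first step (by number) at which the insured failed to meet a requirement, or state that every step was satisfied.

Step 1: 51 days after 6 May 2019 (when the loss occurs) is 26 June 2019; 7 June 2019 is within that limit.
Step 2: the earliest permitted date is 28 days after 7 June 2019 (when first notice of loss is given), i.e. 5 July 2019; done 6 July 2019, after the minimum wait.
Step 3: the window is 18–32 days after 6 July 2019 (when the sworn proof of loss is submitted), so 24 July 2019 through 7 August 2019; 25 July 2019 falls inside that range.
Step 4: 94 days after 6 May 2019 (when the loss occurs) is 8 August 2019; completed 2 August 2019, before the deadline.
Step 5: the window is 15–48 days after 2 August 2019 (when the property is made available), so 17 August 2019 through 19 September 2019; done 13 September 2019 — within the window.
Step 6: the window is 7–161 days after 6 May 2019 (when the loss occurs), so 13 May 2019 through 14 October 2019; done 17 October 2019 — 3 days after the window closed.
No need to go further; step 6 was not satisfied.

Step 6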